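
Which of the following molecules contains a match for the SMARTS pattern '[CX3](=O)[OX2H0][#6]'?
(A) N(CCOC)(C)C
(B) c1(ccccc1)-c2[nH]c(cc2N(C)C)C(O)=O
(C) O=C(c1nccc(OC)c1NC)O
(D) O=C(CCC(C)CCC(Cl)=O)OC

[CX3](=O)[OX2H0][#6] describes a carbonyl carbon bonded to an oxygen that is itself bonded to carbon (no H on that O) (an ester).
(A) has a methoxy ether (-OCH3) but the ether oxygen is not adjacent to a C=O carbon.
(B) has a carboxylic acid group (-C(=O)OH) but the singly-bonded O carries H (OX2H1, not H0).
(C) has a methoxy ether (-OCH3) but the ether oxygen is not adjacent to a C=O carbon.
(D) contains a methyl-ester group (-C(=O)OCH3), which satisfies every atom and bond constraint.
So the answer is (D).

D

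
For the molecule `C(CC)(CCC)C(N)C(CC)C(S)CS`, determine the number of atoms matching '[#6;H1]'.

Check the 15 heavy atoms by environment: 5× C (H2) → no; 4× C (H1) → match; 1× N (H2) → no; 2× S (H1) → no; 3× C (H3) → no.
That gives 4 matching atoms.

4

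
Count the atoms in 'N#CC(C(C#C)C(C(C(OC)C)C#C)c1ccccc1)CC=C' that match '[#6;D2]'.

10

Check the 23 heavy atoms by environment: 5× C (D2) → match; 5× C (D3) → no; 5× C (D1) → no; 1× O (D2) → no; 1× c (aromatic, D3) → no; 5× c (aromatic, D2) → match; 1× N (D1) → no.
Summing the matching environments: 5 + 5 = 10 matching atoms.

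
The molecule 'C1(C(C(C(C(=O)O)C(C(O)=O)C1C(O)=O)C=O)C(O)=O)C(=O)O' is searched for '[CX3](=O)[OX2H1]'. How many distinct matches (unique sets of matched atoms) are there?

[CX3](=O)[OX2H1] is the SMARTS for a carboxylic acid: an sp2 carbon double-bonded to O and single-bonded to an -OH oxygen.
The molecule carries 5 separate instances of a carboxylic acid group (-C(=O)OH) meeting every constraint; each maps to a distinct set of atoms, giving 5 matches.

5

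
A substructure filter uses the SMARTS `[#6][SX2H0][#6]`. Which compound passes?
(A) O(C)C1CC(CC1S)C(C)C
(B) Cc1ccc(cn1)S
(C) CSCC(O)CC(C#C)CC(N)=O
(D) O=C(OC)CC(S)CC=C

C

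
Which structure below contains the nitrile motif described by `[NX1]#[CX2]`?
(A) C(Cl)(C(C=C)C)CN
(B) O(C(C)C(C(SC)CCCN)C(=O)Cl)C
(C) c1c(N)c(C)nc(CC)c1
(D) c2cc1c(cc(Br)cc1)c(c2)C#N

D

[NX1]#[CX2] describes a nitrogen triple-bonded to a two-connected carbon (a nitrile).
(A) has a primary amino group (-NH2) but the nitrogen is NX3 (three connections), not NX1 triple-bonded.
(B) has a primary amino group (-NH2) but the nitrogen is NX3 (three connections), not NX1 triple-bonded.
(C) has a primary amino group (-NH2) but the nitrogen is NX3 (three connections), not NX1 triple-bonded.
(D) contains a nitrile (-C#N), which satisfies every atom and bond constraint.
So the answer is (D).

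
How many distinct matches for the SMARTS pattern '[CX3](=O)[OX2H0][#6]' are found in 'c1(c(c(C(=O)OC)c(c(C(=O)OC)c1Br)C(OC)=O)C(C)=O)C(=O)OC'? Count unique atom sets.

[CX3](=O)[OX2H0][#6] is the SMARTS for an ester: a carbonyl carbon bonded to an oxygen that is itself bonded to carbon (no H on that O).
The molecule carries 4 separate instances of a methyl-ester group (-C(=O)OCH3) meeting every constraint; each maps to a distinct set of atoms, giving 4 matches.

4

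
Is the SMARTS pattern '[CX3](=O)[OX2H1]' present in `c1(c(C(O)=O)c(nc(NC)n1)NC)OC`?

Yes

The pattern [CX3](=O)[OX2H1] describes an sp2 carbon double-bonded to O and single-bonded to an -OH oxygen — a carboxylic acid.
The molecule carries a carboxylic acid group (-C(=O)OH), whose atoms satisfy every constraint of the query, so the pattern matches.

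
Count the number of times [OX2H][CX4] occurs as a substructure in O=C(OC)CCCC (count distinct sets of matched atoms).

0

[OX2H][CX4] is the SMARTS for an aliphatic alcohol: a hydroxyl oxygen bound to an sp3 (X4) carbon.
No fragment in the molecule satisfies every constraint, giving 0 matches.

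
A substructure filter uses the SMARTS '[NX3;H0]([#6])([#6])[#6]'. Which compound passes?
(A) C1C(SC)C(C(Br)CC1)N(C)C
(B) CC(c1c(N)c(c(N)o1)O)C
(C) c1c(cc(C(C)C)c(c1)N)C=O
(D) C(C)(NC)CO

A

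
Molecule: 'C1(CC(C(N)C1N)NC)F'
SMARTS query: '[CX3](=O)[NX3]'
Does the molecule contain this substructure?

No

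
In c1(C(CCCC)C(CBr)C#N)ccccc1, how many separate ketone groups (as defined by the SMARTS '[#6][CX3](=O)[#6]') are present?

0

[#6][CX3](=O)[#6] is the SMARTS for a ketone: a carbonyl carbon (no H) flanked by two carbons.
No fragment in the molecule satisfies every constraint, giving 0 matches.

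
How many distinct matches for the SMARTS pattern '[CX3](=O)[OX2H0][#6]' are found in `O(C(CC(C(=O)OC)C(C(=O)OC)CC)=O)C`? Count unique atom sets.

[CX3](=O)[OX2H0][#6] is the SMARTS for an ester: a carbonyl carbon bonded to an oxygen that is itself bonded to carbon (no H on that O).
The molecule carries 3 separate instances of a methyl-ester group (-C(=O)OCH3) meeting every constraint; each maps to a distinct set of atoms, giving 3 matches.

3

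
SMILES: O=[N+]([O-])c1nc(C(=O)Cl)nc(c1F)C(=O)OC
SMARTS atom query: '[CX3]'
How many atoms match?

2

The query [CX3] means: C with X3: aliphatic carbon with exactly 3 total connections.
Check the 17 heavy atoms by environment: 2× n (aromatic, X2) → no; 4× c (aromatic, X3) → no; 2× C (X3) → match; 3× O (X1) → no; 1× Cl (X1) → no; 1× O (X2) → no; 1× C (X4) → no; 1× N (charge +1, X3) → no; 1× O (charge -1, X1) → no; 1× F (X1) → no.
That gives 2 matching atoms.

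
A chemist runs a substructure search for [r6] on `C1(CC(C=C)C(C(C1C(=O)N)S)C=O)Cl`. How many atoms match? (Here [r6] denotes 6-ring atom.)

6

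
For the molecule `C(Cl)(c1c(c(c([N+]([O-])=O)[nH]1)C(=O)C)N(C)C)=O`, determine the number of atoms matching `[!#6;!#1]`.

8

The query [!#6;!#1] means: not carbon and not hydrogen — any heteroatom.
Check the 17 heavy atoms by environment: 1× n (aromatic) → match; 4× c (aromatic) → no; 5× C → no; 3× O → match; 1× N (charge +1) → match; 1× O (charge -1) → match; 1× N → match; 1× Cl → match.
Summing the matching environments: 1 + 3 + 1 + 1 + 1 + 1 = 8 matching atoms.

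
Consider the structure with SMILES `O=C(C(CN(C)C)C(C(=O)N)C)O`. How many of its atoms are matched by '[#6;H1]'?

The query [#6;H1] means: any carbon bearing exactly one hydrogen.
Check the 13 heavy atoms by environment: 1× C (H2) → no; 2× C (H1) → match; 3× C (H3) → no; 2× C (H0) → no; 2× O (H0) → no; 1× N (H2) → no; 1× N (H0) → no; 1× O (H1) → no.
That gives 2 matching atoms.

2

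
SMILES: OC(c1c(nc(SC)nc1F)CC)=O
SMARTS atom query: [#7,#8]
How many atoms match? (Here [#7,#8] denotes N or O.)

4

The query [#7,#8] means: nitrogen or oxygen (comma = OR).
Check the 14 heavy atoms by environment: 2× n (aromatic) → match; 4× c (aromatic) → no; 4× C → no; 1× S → no; 1× F → no; 2× O → match.
Summing the matching environments: 2 + 2 = 4 matching atoms.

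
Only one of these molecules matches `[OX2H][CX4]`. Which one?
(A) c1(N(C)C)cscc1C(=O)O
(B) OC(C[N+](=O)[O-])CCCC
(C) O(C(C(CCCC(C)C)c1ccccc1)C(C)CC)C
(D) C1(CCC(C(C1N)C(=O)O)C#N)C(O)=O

B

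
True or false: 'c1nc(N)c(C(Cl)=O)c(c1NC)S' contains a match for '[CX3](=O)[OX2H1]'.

The pattern [CX3](=O)[OX2H1] describes an sp2 carbon double-bonded to O and single-bonded to an -OH oxygen — a carboxylic acid.
The closest candidate here is an acyl chloride (-C(=O)Cl), but the carbonyl is bonded to Cl, not to an -OH oxygen. No other fragment satisfies the full query, so there is no match.

False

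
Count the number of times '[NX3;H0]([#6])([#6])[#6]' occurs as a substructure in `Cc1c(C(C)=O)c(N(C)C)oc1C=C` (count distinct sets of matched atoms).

1

[NX3;H0]([#6])([#6])[#6] is the SMARTS for a tertiary amine: a trivalent nitrogen with no H, bonded to three carbons.
Exactly one fragment in the molecule meets all constraints, giving 1 match.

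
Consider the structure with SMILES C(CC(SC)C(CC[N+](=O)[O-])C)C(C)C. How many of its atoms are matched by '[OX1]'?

The query [OX1] means: aliphatic oxygen with one total connection — typically a carbonyl =O or an oxide.
Check the 15 heavy atoms by environment: 11× C (X4) → no; 1× N (charge +1, X3) → no; 1× O (charge -1, X1) → match; 1× O (X1) → match; 1× S (X2) → no.
Summing the matching environments: 1 + 1 = 2 matching atoms.

2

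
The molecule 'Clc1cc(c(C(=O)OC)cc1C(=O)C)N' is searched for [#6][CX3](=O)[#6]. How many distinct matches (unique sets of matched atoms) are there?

[#6][CX3](=O)[#6] is the SMARTS for a ketone: a carbonyl carbon (no H) flanked by two carbons.
Exactly one fragment in the molecule meets all constraints, giving 1 match.

1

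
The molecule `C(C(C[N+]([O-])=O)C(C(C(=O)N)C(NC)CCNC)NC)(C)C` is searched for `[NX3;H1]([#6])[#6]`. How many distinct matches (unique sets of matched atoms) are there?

[NX3;H1]([#6])[#6] is the SMARTS for a secondary amine: a trivalent nitrogen with one H, bonded to two carbons.
The molecule carries 3 separate instances of an N-methylamino group (-NHCH3) meeting every constraint; each maps to a distinct set of atoms, giving 3 matches.

3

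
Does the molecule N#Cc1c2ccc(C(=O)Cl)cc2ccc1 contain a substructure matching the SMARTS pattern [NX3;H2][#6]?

No

The pattern [NX3;H2][#6] describes a trivalent nitrogen with two H attached to carbon — a primary amine.
The closest candidate here is a nitrile (-C#N), but the nitrogen is NX1 (triple-bonded), not NX3 with two H. No other fragment satisfies the full query, so there is no match.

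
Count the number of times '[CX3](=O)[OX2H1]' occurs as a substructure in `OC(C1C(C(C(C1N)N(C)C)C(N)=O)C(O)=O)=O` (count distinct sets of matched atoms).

2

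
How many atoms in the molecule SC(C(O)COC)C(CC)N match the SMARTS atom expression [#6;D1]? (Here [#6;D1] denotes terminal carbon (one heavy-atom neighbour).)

The query [#6;D1] means: carbon bonded to exactly one heavy atom.
Check the 11 heavy atoms by environment: 2× C (D2) → no; 3× C (D3) → no; 1× O (D1) → no; 1× O (D2) → no; 2× C (D1) → match; 1× N (D1) → no; 1× S (D1) → no.
That gives 2 matching atoms.

2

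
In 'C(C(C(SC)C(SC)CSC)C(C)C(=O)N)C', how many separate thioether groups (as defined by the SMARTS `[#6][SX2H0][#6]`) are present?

[#6][SX2H0][#6] is the SMARTS for a thioether: an aliphatic sulfur bridging two carbons with no H on the sulfur.
The molecule carries 3 separate instances of a methylthio ether (-SCH3) meeting every constraint; each maps to a distinct set of atoms, giving 3 matches.

3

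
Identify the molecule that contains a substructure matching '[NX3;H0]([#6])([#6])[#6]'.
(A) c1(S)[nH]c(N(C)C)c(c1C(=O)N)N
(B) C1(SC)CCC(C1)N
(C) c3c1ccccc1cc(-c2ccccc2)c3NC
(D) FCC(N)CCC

[NX3;H0]([#6])([#6])[#6] describes a trivalent nitrogen with no H, bonded to three carbons (a tertiary amine).
(A) contains a dimethylamino group (-N(CH3)2), which satisfies every atom and bond constraint.
(B) has a primary amino group (-NH2) but the nitrogen has H2, not H0 with three carbons.
(C) has an N-methylamino group (-NHCH3) but the nitrogen still has one H (H1), not H0.
(D) has a primary amino group (-NH2) but the nitrogen has H2, not H0 with three carbons.
So the answer is (A).

A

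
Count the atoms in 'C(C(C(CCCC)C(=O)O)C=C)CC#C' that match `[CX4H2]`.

Check the 15 heavy atoms by environment: 5× C (H2, X4) → match; 2× C (H1, X4) → no; 1× C (H0, X2) → no; 1× C (H1, X2) → no; 1× C (H0, X3) → no; 1× O (H0, X1) → no; 1× O (H1, X2) → no; 1× C (H1, X3) → no; 1× C (H2, X3) → no; 1× C (H3, X4) → no.
That gives 5 matching atoms.

5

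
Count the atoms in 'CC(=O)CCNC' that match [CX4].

The query [CX4] means: C with X4: aliphatic carbon with exactly 4 total connections (bonds + H).
Check the 7 heavy atoms by environment: 4× C (X4) → match; 1× C (X3) → no; 1× O (X1) → no; 1× N (X3) → no.
That gives 4 matching atoms.

4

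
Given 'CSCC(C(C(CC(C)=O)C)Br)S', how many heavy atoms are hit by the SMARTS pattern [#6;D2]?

Check the 13 heavy atoms by environment: 2× C (D2) → match; 4× C (D3) → no; 1× Br (D1) → no; 1× O (D1) → no; 3× C (D1) → no; 1× S (D1) → no; 1× S (D2) → no.
That gives 2 matching atoms.

2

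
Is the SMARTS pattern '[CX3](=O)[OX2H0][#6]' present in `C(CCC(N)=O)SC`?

The pattern [CX3](=O)[OX2H0][#6] describes a carbonyl carbon bonded to an oxygen that is itself bonded to carbon (no H on that O) — an ester.
The closest candidate here is a primary amide (-C(=O)NH2), but the carbonyl is bonded to N, not to an O-C linkage. No other fragment satisfies the full query, so there is no match.

No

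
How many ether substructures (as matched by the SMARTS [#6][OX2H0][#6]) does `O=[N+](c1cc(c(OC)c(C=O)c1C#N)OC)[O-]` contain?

[#6][OX2H0][#6] is the SMARTS for an ether: an aliphatic oxygen bridging two carbons with no H on the oxygen.
The molecule carries 2 separate instances of a methoxy ether (-OCH3) meeting every constraint; each maps to a distinct set of atoms, giving 2 matches.

2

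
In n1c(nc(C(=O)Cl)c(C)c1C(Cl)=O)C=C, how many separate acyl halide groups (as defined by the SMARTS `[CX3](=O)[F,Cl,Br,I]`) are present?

2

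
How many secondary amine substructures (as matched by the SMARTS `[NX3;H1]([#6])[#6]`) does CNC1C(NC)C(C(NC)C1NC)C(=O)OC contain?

4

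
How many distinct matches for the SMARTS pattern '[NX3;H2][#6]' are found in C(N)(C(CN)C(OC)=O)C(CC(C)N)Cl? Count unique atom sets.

[NX3;H2][#6] is the SMARTS for a primary amine: a trivalent nitrogen with two H attached to carbon.
The molecule carries 3 separate instances of a primary amino group (-NH2) meeting every constraint; each maps to a distinct set of atoms, giving 3 matches.

3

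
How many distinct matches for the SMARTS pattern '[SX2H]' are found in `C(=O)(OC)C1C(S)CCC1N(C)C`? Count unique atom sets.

1

[SX2H] is the SMARTS for a thiol: an aliphatic sulfur with two connections, one being H.
Exactly one fragment in the molecule meets all constraints, giving 1 match.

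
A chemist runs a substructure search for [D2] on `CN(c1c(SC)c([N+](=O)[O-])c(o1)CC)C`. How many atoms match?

The query [D2] means: atom with exactly two heavy-atom neighbours.
Check the 15 heavy atoms by environment: 1× o (aromatic, D2) → match; 4× c (aromatic, D3) → no; 1× N (charge +1, D3) → no; 1× O (charge -1, D1) → no; 1× O (D1) → no; 1× C (D2) → match; 4× C (D1) → no; 1× N (D3) → no; 1× S (D2) → match.
Summing the matching environments: 1 + 1 + 1 = 3 matching atoms.

3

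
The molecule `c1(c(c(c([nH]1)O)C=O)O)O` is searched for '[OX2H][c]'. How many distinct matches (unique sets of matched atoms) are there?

[OX2H][c] is the SMARTS for a phenol: a hydroxyl oxygen attached to an aromatic carbon.
The molecule carries 3 separate instances of a hydroxyl group (-OH) meeting every constraint; each maps to a distinct set of atoms, giving 3 matches.

3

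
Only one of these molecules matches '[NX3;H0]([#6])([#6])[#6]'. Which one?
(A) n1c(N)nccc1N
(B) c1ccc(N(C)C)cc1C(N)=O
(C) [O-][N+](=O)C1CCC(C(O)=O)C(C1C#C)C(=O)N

B

[NX3;H0]([#6])([#6])[#6] describes a trivalent nitrogen with no H, bonded to three carbons (a tertiary amine).
(A) has a primary amino group (-NH2) but the nitrogen has H2, not H0 with three carbons.
(B) contains a dimethylamino group (-N(CH3)2), which satisfies every atom and bond constraint.
(C) has a primary amide (-C(=O)NH2) but the amide nitrogen has H2 and only one carbon neighbour.
So the answer is (B).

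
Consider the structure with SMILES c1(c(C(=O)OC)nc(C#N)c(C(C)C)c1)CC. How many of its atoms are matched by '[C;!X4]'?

The query [C;!X4] means: aliphatic carbon that does not have four total connections.
Check the 17 heavy atoms by environment: 1× n (aromatic, X2) → no; 5× c (aromatic, X3) → no; 1× C (X3) → match; 1× O (X1) → no; 1× O (X2) → no; 6× C (X4) → no; 1× C (X2) → match; 1× N (X1) → no.
Summing the matching environments: 1 + 1 = 2 matching atoms.

2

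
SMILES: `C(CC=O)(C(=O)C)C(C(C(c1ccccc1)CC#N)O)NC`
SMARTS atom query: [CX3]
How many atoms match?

Check the 22 heavy atoms by environment: 8× C (X4) → no; 6× c (aromatic, X3) → no; 1× C (X2) → no; 1× N (X1) → no; 1× N (X3) → no; 2× C (X3) → match; 2× O (X1) → no; 1× O (X2) → no.
That gives 2 matching atoms.

2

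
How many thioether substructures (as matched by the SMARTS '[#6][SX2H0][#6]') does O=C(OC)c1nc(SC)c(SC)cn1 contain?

2

[#6][SX2H0][#6] is the SMARTS for a thioether: an aliphatic sulfur bridging two carbons with no H on the sulfur.
The molecule carries 2 separate instances of a methylthio ether (-SCH3) meeting every constraint; each maps to a distinct set of atoms, giving 2 matches.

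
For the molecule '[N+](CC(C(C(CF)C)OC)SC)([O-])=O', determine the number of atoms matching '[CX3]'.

Check the 14 heavy atoms by environment: 8× C (X4) → no; 1× O (X2) → no; 1× S (X2) → no; 1× F (X1) → no; 1× N (charge +1, X3) → no; 1× O (charge -1, X1) → no; 1× O (X1) → no.
No environment satisfies the query, so 0 matching atoms.

0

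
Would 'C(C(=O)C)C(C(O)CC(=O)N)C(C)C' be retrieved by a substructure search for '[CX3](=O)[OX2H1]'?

No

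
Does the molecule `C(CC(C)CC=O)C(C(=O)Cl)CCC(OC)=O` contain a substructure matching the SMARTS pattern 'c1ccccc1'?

No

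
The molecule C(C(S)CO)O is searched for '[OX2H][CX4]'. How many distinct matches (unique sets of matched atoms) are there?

[OX2H][CX4] is the SMARTS for an aliphatic alcohol: a hydroxyl oxygen bound to an sp3 (X4) carbon.
The molecule carries 2 separate instances of a hydroxyl group (-OH) meeting every constraint; each maps to a distinct set of atoms, giving 2 matches.

2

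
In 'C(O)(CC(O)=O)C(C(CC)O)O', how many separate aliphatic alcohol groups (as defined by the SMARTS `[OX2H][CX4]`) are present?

3

[OX2H][CX4] is the SMARTS for an aliphatic alcohol: a hydroxyl oxygen bound to an sp3 (X4) carbon.
The molecule carries 3 separate instances of a hydroxyl group (-OH) meeting every constraint; each maps to a distinct set of atoms, giving 3 matches.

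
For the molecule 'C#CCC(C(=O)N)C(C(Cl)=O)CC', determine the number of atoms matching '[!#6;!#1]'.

4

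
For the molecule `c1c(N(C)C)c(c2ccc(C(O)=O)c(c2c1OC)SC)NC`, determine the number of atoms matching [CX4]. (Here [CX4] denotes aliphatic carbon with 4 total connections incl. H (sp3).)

5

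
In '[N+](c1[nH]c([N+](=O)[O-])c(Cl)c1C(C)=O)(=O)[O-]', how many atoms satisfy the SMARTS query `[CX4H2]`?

0

The query [CX4H2] means: sp3 carbon (X4) with exactly two hydrogens.
Check the 15 heavy atoms by environment: 1× n (aromatic, H1, X3) → no; 4× c (aromatic, H0, X3) → no; 1× C (H0, X3) → no; 3× O (H0, X1) → no; 1× C (H3, X4) → no; 2× N (charge +1, H0, X3) → no; 2× O (charge -1, H0, X1) → no; 1× Cl (H0, X1) → no.
No environment satisfies the query, so 0 matching atoms.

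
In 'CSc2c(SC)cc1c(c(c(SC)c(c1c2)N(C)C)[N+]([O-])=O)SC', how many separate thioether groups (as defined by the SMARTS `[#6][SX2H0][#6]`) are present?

[#6][SX2H0][#6] is the SMARTS for a thioether: an aliphatic sulfur bridging two carbons with no H on the sulfur.
The molecule carries 4 separate instances of a methylthio ether (-SCH3) meeting every constraint; each maps to a distinct set of atoms, giving 4 matches.

4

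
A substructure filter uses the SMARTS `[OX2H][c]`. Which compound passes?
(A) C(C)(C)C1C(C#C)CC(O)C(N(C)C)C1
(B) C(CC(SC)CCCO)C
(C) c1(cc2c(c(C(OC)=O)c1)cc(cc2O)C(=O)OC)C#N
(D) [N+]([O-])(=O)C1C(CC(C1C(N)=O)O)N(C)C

C

[OX2H][c] describes a hydroxyl oxygen attached to an aromatic carbon (a phenol).
(A) has a hydroxyl group (-OH) but the -OH is on an aliphatic carbon, not an aromatic c.
(B) has a hydroxyl group (-OH) but the -OH is on an aliphatic carbon, not an aromatic c.
(C) contains a hydroxyl group (-OH), which satisfies every atom and bond constraint.
(D) has a hydroxyl group (-OH) but the -OH is on an aliphatic carbon, not an aromatic c.
So the answer is (C).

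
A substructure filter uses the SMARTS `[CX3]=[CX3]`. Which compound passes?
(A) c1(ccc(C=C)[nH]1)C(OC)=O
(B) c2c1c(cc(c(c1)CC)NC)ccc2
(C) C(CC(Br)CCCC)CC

[CX3]=[CX3] describes a non-aromatic C=C double bond between two sp2 carbons (an alkene).
(A) contains a vinyl group (-CH=CH2), which satisfies every atom and bond constraint.
(B) has an ethyl group (-CH2CH3) but its C-C bond is a single bond between CX4 carbons, not CX3=CX3.
(C) has an ethyl group (-CH2CH3) but its C-C bond is a single bond between CX4 carbons, not CX3=CX3.
So the answer is (A).

A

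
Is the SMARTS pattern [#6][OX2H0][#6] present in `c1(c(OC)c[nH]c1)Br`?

The pattern [#6][OX2H0][#6] describes an aliphatic oxygen bridging two carbons with no H on the oxygen — an ether.
The molecule carries a methoxy ether (-OCH3), whose atoms satisfy every constraint of the query, so the pattern matches.

Yes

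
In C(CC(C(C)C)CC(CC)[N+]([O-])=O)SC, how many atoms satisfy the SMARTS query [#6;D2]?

The query [#6;D2] means: any carbon bonded to exactly two heavy atoms.
Check the 15 heavy atoms by environment: 4× C (D2) → match; 3× C (D3) → no; 4× C (D1) → no; 1× N (charge +1, D3) → no; 1× O (charge -1, D1) → no; 1× O (D1) → no; 1× S (D2) → no.
That gives 4 matching atoms.

4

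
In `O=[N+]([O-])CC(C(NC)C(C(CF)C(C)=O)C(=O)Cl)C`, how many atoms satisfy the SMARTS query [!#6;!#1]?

Check the 19 heavy atoms by environment: 11× C → no; 3× O → match; 1× N (charge +1) → match; 1× O (charge -1) → match; 1× N → match; 1× F → match; 1× Cl → match.
Summing the matching environments: 3 + 1 + 1 + 1 + 1 + 1 = 8 matching atoms.

8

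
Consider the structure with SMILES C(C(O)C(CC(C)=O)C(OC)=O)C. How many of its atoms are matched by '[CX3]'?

The query [CX3] means: C with X3: aliphatic carbon with exactly 3 total connections.
Check the 13 heavy atoms by environment: 7× C (X4) → no; 2× C (X3) → match; 2× O (X1) → no; 2× O (X2) → no.
That gives 2 matching atoms.

2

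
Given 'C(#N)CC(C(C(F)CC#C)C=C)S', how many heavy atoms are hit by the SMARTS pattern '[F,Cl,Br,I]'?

The query [F,Cl,Br,I] means: comma = OR; matches any of F, Cl, Br, I.
Check the 13 heavy atoms by environment: 10× C → no; 1× F → match; 1× S → no; 1× N → no.
That gives 1 matching atom.

1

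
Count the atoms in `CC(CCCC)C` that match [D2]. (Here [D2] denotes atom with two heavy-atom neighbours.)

3

The query [D2] means: atom with exactly two heavy-atom neighbours.
Check the 7 heavy atoms by environment: 3× C (D2) → match; 1× C (D3) → no; 3× C (D1) → no.
That gives 3 matching atoms.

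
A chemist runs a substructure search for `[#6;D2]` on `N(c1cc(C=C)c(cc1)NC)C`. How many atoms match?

4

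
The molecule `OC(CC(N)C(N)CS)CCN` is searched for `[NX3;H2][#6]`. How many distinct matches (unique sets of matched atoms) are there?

3

[NX3;H2][#6] is the SMARTS for a primary amine: a trivalent nitrogen with two H attached to carbon.
The molecule carries 3 separate instances of a primary amino group (-NH2) meeting every constraint; each maps to a distinct set of atoms, giving 3 matches.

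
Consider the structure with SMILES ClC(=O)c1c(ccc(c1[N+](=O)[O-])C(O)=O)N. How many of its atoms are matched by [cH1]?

2

The query [cH1] means: aromatic carbon bearing exactly one hydrogen.
Check the 16 heavy atoms by environment: 2× c (aromatic, H1) → match; 4× c (aromatic, H0) → no; 1× N (charge +1, H0) → no; 1× O (charge -1, H0) → no; 3× O (H0) → no; 2× C (H0) → no; 1× Cl (H0) → no; 1× O (H1) → no; 1× N (H2) → no.
That gives 2 matching atoms.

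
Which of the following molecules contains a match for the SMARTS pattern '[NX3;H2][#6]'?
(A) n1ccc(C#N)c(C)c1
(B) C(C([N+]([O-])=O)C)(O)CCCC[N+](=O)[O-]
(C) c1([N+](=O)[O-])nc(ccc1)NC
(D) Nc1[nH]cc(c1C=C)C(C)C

[NX3;H2][#6] describes a trivalent nitrogen with two H attached to carbon (a primary amine).
(A) has a nitrile (-C#N) but the nitrogen is NX1 (triple-bonded), not NX3 with two H.
(B) has a nitro group (-[N+](=O)[O-]) but the nitrogen is [N+] with no H, not NX3H2.
(C) has a nitro group (-[N+](=O)[O-]) but the nitrogen is [N+] with no H, not NX3H2.
(D) contains a primary amino group (-NH2), which satisfies every atom and bond constraint.
So the answer is (D).

D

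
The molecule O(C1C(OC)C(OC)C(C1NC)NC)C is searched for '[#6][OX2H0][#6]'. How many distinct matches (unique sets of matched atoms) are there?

[#6][OX2H0][#6] is the SMARTS for an ether: an aliphatic oxygen bridging two carbons with no H on the oxygen.
The molecule carries 3 separate instances of a methoxy ether (-OCH3) meeting every constraint; each maps to a distinct set of atoms, giving 3 matches.

3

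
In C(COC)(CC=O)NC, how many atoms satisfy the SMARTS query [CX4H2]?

2

Check the 9 heavy atoms by environment: 2× C (H2, X4) → match; 1× C (H1, X4) → no; 1× N (H1, X3) → no; 2× C (H3, X4) → no; 1× O (H0, X2) → no; 1× C (H1, X3) → no; 1× O (H0, X1) → no.
That gives 2 matching atoms.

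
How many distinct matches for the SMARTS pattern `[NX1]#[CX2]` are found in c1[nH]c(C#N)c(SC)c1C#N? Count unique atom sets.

2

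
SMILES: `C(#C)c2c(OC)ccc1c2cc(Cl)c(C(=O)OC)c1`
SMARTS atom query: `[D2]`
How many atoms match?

7

Check the 19 heavy atoms by environment: 6× c (aromatic, D3) → no; 4× c (aromatic, D2) → match; 2× O (D2) → match; 3× C (D1) → no; 1× C (D2) → match; 1× C (D3) → no; 1× O (D1) → no; 1× Cl (D1) → no.
Summing the matching environments: 4 + 2 + 1 = 7 matching atoms.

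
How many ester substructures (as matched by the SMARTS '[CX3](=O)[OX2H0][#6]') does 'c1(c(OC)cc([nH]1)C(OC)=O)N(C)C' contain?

1

[CX3](=O)[OX2H0][#6] is the SMARTS for an ester: a carbonyl carbon bonded to an oxygen that is itself bonded to carbon (no H on that O).
Exactly one fragment in the molecule meets all constraints, giving 1 match.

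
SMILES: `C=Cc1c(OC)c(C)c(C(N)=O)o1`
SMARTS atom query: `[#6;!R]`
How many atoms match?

5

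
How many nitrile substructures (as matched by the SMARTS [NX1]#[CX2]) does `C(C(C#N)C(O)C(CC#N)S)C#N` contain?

3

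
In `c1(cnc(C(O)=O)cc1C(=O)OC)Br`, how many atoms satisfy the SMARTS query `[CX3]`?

2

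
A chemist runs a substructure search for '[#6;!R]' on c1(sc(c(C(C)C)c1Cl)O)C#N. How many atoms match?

4

The query [#6;!R] means: carbon not in any ring.
Check the 12 heavy atoms by environment: 1× s (aromatic, in 5-ring) → no; 4× c (aromatic, in 5-ring) → no; 1× Cl (acyclic) → no; 1× O (acyclic) → no; 4× C (acyclic) → match; 1× N (acyclic) → no.
That gives 4 matching atoms.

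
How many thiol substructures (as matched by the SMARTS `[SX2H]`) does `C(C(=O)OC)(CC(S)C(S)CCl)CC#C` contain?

2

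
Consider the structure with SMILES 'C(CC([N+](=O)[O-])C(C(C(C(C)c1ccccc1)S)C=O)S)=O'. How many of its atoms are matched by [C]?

The query [C] means: uppercase C matches aliphatic (non-aromatic) carbon only.
Check the 22 heavy atoms by environment: 9× C → match; 1× N (charge +1) → no; 1× O (charge -1) → no; 3× O → no; 6× c (aromatic) → no; 2× S → no.
That gives 9 matching atoms.

9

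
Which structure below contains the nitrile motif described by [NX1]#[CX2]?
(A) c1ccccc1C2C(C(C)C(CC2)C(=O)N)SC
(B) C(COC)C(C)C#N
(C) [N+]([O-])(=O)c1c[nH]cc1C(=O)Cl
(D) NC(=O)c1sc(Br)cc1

[NX1]#[CX2] describes a nitrogen triple-bonded to a two-connected carbon (a nitrile).
(A) has a primary amide (-C(=O)NH2) but the nitrogen is NX3, not NX1.
(B) contains a nitrile (-C#N), which satisfies every atom and bond constraint.
(C) has a nitro group (-[N+](=O)[O-]) but there is no C#N triple bond.
(D) has a primary amide (-C(=O)NH2) but the nitrogen is NX3, not NX1.
So the answer is (B).

B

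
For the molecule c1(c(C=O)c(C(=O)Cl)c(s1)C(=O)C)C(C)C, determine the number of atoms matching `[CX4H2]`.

0

The query [CX4H2] means: sp3 carbon (X4) with exactly two hydrogens.
Check the 16 heavy atoms by environment: 1× s (aromatic, H0, X2) → no; 4× c (aromatic, H0, X3) → no; 2× C (H0, X3) → no; 3× O (H0, X1) → no; 1× Cl (H0, X1) → no; 1× C (H1, X3) → no; 3× C (H3, X4) → no; 1× C (H1, X4) → no.
No environment satisfies the query, so 0 matching atoms.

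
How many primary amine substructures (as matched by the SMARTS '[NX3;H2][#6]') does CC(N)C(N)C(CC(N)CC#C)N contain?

4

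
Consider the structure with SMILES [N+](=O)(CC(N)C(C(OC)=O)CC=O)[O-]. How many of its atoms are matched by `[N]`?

2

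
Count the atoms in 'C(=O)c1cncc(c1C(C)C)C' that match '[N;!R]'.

The query [N;!R] means: aliphatic nitrogen not in a ring.
Check the 12 heavy atoms by environment: 1× n (aromatic, in 6-ring) → no; 5× c (aromatic, in 6-ring) → no; 5× C (acyclic) → no; 1× O (acyclic) → no.
No environment satisfies the query, so 0 matching atoms.

0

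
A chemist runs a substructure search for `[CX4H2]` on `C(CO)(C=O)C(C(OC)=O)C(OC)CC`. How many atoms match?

2

Check the 15 heavy atoms by environment: 3× C (H3, X4) → no; 2× C (H2, X4) → match; 3× C (H1, X4) → no; 1× C (H0, X3) → no; 2× O (H0, X1) → no; 2× O (H0, X2) → no; 1× O (H1, X2) → no; 1× C (H1, X3) → no.
That gives 2 matching atoms.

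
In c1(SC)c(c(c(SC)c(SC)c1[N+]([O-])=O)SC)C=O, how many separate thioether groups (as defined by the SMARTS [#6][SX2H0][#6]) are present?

4

[#6][SX2H0][#6] is the SMARTS for a thioether: an aliphatic sulfur bridging two carbons with no H on the sulfur.
The molecule carries 4 separate instances of a methylthio ether (-SCH3) meeting every constraint; each maps to a distinct set of atoms, giving 4 matches.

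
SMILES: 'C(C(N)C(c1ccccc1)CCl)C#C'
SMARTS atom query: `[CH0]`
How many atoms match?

The query [CH0] means: aliphatic carbon with no attached hydrogen.
Check the 14 heavy atoms by environment: 2× C (H2) → no; 3× C (H1) → no; 1× C (H0) → match; 1× c (aromatic, H0) → no; 5× c (aromatic, H1) → no; 1× Cl (H0) → no; 1× N (H2) → no.
That gives 1 matching atom.

1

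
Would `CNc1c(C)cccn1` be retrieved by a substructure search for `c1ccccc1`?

No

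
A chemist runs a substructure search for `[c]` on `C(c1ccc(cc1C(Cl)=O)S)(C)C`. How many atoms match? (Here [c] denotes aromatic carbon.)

6

The query [c] means: lowercase c matches aromatic carbon only.
Check the 13 heavy atoms by environment: 6× c (aromatic) → match; 1× S → no; 4× C → no; 1× O → no; 1× Cl → no.
That gives 6 matching atoms.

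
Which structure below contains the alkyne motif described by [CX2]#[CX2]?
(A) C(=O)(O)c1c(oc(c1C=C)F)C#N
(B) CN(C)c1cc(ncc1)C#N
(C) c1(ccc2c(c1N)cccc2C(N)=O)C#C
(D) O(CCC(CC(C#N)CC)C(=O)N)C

[CX2]#[CX2] describes a carbon-carbon triple bond (an alkyne).
(A) has a nitrile (-C#N) but the triple bond is C#N, not C#C.
(B) has a nitrile (-C#N) but the triple bond is C#N, not C#C.
(C) contains an ethynyl group (-C#CH), which satisfies every atom and bond constraint.
(D) has a nitrile (-C#N) but the triple bond is C#N, not C#C.
So the answer is (C).

C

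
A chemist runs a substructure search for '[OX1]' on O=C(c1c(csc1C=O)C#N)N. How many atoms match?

The query [OX1] means: aliphatic oxygen with one total connection — typically a carbonyl =O or an oxide.
Check the 12 heavy atoms by environment: 1× s (aromatic, X2) → no; 4× c (aromatic, X3) → no; 2× C (X3) → no; 2× O (X1) → match; 1× C (X2) → no; 1× N (X1) → no; 1× N (X3) → no.
That gives 2 matching atoms.

2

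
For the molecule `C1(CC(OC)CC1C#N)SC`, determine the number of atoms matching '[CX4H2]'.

The query [CX4H2] means: sp3 carbon (X4) with exactly two hydrogens.
Check the 11 heavy atoms by environment: 3× C (H1, X4) → no; 2× C (H2, X4) → match; 1× S (H0, X2) → no; 2× C (H3, X4) → no; 1× O (H0, X2) → no; 1× C (H0, X2) → no; 1× N (H0, X1) → no.
That gives 2 matching atoms.

2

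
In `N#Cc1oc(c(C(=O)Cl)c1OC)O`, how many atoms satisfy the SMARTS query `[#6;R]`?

4

The query [#6;R] means: carbon that is part of a ring.
Check the 13 heavy atoms by environment: 1× o (aromatic, in 5-ring) → no; 4× c (aromatic, in 5-ring) → match; 3× C (acyclic) → no; 1× N (acyclic) → no; 3× O (acyclic) → no; 1× Cl (acyclic) → no.
That gives 4 matching atoms.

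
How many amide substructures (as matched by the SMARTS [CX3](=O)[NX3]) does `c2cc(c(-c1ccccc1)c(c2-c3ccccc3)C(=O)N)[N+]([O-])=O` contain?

[CX3](=O)[NX3] is the SMARTS for an amide: a carbonyl carbon bonded to a trivalent nitrogen.
Exactly one fragment in the molecule meets all constraints, giving 1 match.

1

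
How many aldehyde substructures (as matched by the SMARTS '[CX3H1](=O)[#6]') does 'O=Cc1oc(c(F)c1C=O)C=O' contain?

[CX3H1](=O)[#6] is the SMARTS for an aldehyde: an sp2 carbon with one H, double-bonded to O and single-bonded to carbon.
The molecule carries 3 separate instances of an aldehyde (-CHO) meeting every constraint; each maps to a distinct set of atoms, giving 3 matches.

3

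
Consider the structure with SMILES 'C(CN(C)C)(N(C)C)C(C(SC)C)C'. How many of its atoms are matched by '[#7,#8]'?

2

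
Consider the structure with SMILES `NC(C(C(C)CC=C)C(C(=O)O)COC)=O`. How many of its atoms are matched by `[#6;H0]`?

2

The query [#6;H0] means: any carbon with no attached hydrogen.
Check the 16 heavy atoms by environment: 3× C (H2) → no; 4× C (H1) → no; 2× C (H0) → match; 3× O (H0) → no; 1× N (H2) → no; 2× C (H3) → no; 1× O (H1) → no.
That gives 2 matching atoms.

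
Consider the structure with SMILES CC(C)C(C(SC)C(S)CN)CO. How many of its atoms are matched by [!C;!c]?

The query [!C;!c] means: neither aliphatic nor aromatic carbon — same as [!#6].
Check the 13 heavy atoms by environment: 9× C → no; 2× S → match; 1× O → match; 1× N → match.
Summing the matching environments: 2 + 1 + 1 = 4 matching atoms.

4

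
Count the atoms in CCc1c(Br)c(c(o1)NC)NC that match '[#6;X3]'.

4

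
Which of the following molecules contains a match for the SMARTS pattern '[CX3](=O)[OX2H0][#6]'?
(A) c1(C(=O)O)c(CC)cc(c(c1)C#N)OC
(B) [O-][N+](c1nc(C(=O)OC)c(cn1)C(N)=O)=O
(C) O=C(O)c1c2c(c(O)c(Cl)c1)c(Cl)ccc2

B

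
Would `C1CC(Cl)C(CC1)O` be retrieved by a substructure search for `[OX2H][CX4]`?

Yes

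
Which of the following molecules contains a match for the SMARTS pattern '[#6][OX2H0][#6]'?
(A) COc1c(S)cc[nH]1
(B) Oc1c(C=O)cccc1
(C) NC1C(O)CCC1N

A

[#6][OX2H0][#6] describes an aliphatic oxygen bridging two carbons with no H on the oxygen (an ether).
(A) contains a methoxy ether (-OCH3), which satisfies every atom and bond constraint.
(B) has a hydroxyl group (-OH) but the oxygen has H1, not H0 bridging two carbons.
(C) has a hydroxyl group (-OH) but the oxygen has H1, not H0 bridging two carbons.
So the answer is (A).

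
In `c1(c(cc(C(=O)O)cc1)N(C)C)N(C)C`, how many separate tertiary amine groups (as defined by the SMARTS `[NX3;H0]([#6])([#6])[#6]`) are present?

2

[NX3;H0]([#6])([#6])[#6] is the SMARTS for a tertiary amine: a trivalent nitrogen with no H, bonded to three carbons.
The molecule carries 2 separate instances of a dimethylamino group (-N(CH3)2) meeting every constraint; each maps to a distinct set of atoms, giving 2 matches.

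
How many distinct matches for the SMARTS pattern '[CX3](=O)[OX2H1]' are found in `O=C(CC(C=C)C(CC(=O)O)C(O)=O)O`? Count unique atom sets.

3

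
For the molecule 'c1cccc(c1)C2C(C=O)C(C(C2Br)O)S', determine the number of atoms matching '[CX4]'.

5

Check the 16 heavy atoms by environment: 5× C (X4) → match; 6× c (aromatic, X3) → no; 1× Br (X1) → no; 1× O (X2) → no; 1× C (X3) → no; 1× O (X1) → no; 1× S (X2) → no.
That gives 5 matching atoms.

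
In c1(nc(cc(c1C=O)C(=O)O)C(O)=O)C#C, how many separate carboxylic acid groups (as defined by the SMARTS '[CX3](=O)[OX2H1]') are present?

2

[CX3](=O)[OX2H1] is the SMARTS for a carboxylic acid: an sp2 carbon double-bonded to O and single-bonded to an -OH oxygen.
The molecule carries 2 separate instances of a carboxylic acid group (-C(=O)OH) meeting every constraint; each maps to a distinct set of atoms, giving 2 matches.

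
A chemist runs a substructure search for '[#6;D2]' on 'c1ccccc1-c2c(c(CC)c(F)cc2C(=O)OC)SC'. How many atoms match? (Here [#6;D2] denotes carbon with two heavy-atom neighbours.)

7

The query [#6;D2] means: any carbon bonded to exactly two heavy atoms.
Check the 21 heavy atoms by environment: 6× c (aromatic, D3) → no; 6× c (aromatic, D2) → match; 1× S (D2) → no; 3× C (D1) → no; 1× C (D3) → no; 1× O (D1) → no; 1× O (D2) → no; 1× C (D2) → match; 1× F (D1) → no.
Summing the matching environments: 6 + 1 = 7 matching atoms.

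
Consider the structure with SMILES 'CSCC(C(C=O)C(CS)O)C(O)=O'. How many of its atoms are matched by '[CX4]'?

6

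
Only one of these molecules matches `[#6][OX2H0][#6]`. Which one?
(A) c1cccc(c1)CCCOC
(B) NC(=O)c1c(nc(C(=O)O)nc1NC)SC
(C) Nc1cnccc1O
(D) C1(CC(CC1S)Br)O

A

[#6][OX2H0][#6] describes an aliphatic oxygen bridging two carbons with no H on the oxygen (an ether).
(A) contains a methoxy ether (-OCH3), which satisfies every atom and bond constraint.
(B) has a carboxylic acid group (-C(=O)OH) but the -OH oxygen has H1; the =O is OX1, not OX2.
(C) has a hydroxyl group (-OH) but the oxygen has H1, not H0 bridging two carbons.
(D) has a hydroxyl group (-OH) but the oxygen has H1, not H0 bridging two carbons.
So the answer is (A).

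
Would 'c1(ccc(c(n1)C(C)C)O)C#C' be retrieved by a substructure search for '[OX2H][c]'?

The pattern [OX2H][c] describes a hydroxyl oxygen attached to an aromatic carbon — a phenol.
The molecule carries a hydroxyl group (-OH), whose atoms satisfy every constraint of the query, so the pattern matches.

Yes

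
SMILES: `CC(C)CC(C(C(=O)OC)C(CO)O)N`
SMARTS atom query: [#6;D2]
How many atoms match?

2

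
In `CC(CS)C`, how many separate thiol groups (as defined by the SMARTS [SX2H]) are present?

[SX2H] is the SMARTS for a thiol: an aliphatic sulfur with two connections, one being H.
Exactly one fragment in the molecule meets all constraints, giving 1 match.

1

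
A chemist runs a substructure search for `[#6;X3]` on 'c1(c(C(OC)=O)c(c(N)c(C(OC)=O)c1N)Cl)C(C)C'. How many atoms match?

The query [#6;X3] means: any carbon (aromatic or not) with three total connections.
Check the 20 heavy atoms by environment: 6× c (aromatic, X3) → match; 2× C (X3) → match; 2× O (X1) → no; 2× O (X2) → no; 5× C (X4) → no; 2× N (X3) → no; 1× Cl (X1) → no.
Summing the matching environments: 6 + 2 = 8 matching atoms.

8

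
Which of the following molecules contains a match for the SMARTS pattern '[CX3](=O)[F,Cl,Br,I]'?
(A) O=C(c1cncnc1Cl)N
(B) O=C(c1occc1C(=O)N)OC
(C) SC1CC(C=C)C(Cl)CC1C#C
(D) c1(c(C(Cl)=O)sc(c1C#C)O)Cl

D

[CX3](=O)[F,Cl,Br,I] describes a carbonyl carbon bonded to a halogen (an acyl halide).
(A) has a chloro substituent but the Cl is not on a carbonyl carbon.
(B) has a methyl-ester group (-C(=O)OCH3) but the carbonyl is bonded to -O-C, not to a halogen.
(C) has a chloro substituent but the Cl is not on a carbonyl carbon.
(D) contains an acyl chloride (-C(=O)Cl), which satisfies every atom and bond constraint.
So the answer is (D).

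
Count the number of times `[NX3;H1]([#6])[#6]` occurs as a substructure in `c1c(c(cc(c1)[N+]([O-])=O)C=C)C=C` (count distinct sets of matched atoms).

0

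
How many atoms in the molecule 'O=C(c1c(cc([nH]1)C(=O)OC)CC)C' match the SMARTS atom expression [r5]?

Check the 14 heavy atoms by environment: 1× n (aromatic, in 5-ring) → match; 4× c (aromatic, in 5-ring) → match; 6× C (acyclic) → no; 3× O (acyclic) → no.
Summing the matching environments: 1 + 4 = 5 matching atoms.

5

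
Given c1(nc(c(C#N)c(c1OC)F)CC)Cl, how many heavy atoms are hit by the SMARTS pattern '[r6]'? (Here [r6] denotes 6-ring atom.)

6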